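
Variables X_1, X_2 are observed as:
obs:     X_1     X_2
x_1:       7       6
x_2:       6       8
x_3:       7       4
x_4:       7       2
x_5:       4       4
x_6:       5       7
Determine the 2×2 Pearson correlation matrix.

Step 1 — column means:
  mean(X_1) = (7 + 6 + 7 + 7 + 4 + 5) / 6 = 36/6 = 6
  mean(X_2) = (6 + 8 + 4 + 2 + 4 + 7) / 6 = 31/6 = 5.1667

Step 2 — sample variances and covariances s[i,j] = (1/(n-1)) · Σ_k (x_{k,i} - mean_i) · (x_{k,j} - mean_j), with n-1 = 5:
  s[X_1,X_1] = ((1)·(1) + (0)·(0) + (1)·(1) + (1)·(1) + (-2)·(-2) + (-1)·(-1)) / 5 = 8/5 = 1.6
  s[X_1,X_2] = ((1)·(0.8333) + (0)·(2.8333) + (1)·(-1.1667) + (1)·(-3.1667) + (-2)·(-1.1667) + (-1)·(1.8333)) / 5 = -3/5 = -0.6
  s[X_2,X_2] = ((0.8333)·(0.8333) + (2.8333)·(2.8333) + (-1.1667)·(-1.1667) + (-3.1667)·(-3.1667) + (-1.1667)·(-1.1667) + (1.8333)·(1.8333)) / 5 = 24.8333/5 = 4.9667
  Sample standard deviations s_i = √(s[i,i]):
  s(X_1) = √(1.6) = 1.2649
  s(X_2) = √(4.9667) = 2.2286

Step 3 — r_{ij} = s_{ij} / (s_i · s_j):
  r[X_1,X_1] = 1 (diagonal).
  r[X_1,X_2] = -0.6 / (1.2649 · 2.2286) = -0.6 / 2.819 = -0.2128
  r[X_2,X_2] = 1 (diagonal).

R is symmetric with unit diagonal. Assembling:

R = [[1, -0.2128],
 [-0.2128, 1]]


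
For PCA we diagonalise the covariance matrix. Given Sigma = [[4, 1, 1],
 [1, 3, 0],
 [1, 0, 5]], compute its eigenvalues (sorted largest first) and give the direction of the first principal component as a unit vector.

Step 1 — characteristic polynomial p(λ) = det(λI - Sigma) = λ³ - tr·λ² + c_1·λ - det, where tr = trace, c_1 = sum of the principal 2×2 minors, det = det(Sigma):
  tr = 4 + 3 + 5 = 12,
  c_1 = (4·3 - (1)²) + (4·5 - (1)²) + (3·5 - (0)²) = 11 + 19 + 15 = 45,
  det = 4·(3·5 - (0)²) - (1)·((1)·5 - (0)·(1)) + (1)·((1)·(0) - 3·(1)) = 4·(15) - (1)·(5) + (1)·(-3) = 52.
  So p(λ) = λ³ - 12λ² + 45λ - 52.
Step 2 — look for an integer root (rational root theorem: any rational root is an integer divisor of 52). Testing λ = 4:
  p(4) = 64 - 192 + 180 - 52 = 0  ✓
  Dividing out (λ - 4): p(λ) = (λ - 4)(λ² - 8λ + 13).
Step 3 — remaining eigenvalues from the quadratic λ² - 8λ + 13 = 0:
  Δ = 8² - 4·13 = 64 - 52 = 12,  λ = (8 ± √12)/2 = (8 ± 3.4641)/2 ≈ 5.7321 or 2.2679.
  Sorted: λ_1 = 5.7321,  λ_2 = 4,  λ_3 = 2.2679  (check: sum = 12 = tr ✓).

Step 4 — unit eigenvector for λ_1 ≈ 5.7321: v spans the null space of (Sigma - λ_1 I), whose rows are
  r_1 = (-1.7321, 1, 1),  r_2 = (1, -2.7321, 0),  r_3 = (1, 0, -0.7321).
  v is orthogonal to every row, so take v ∝ r_1 × r_2 = ((1)·(0) - (1)·(-2.7321), (1)·(1) - (-1.7321)·(0), (-1.7321)·(-2.7321) - (1)·(1)) ≈ (2.7321, 1, 3.7321).
  Let u = (2.7321, 1, 3.7321).
  ||u|| = √((2.7321)² + (1)² + (3.7321)²) = √(22.3923) ≈ 4.7321,  v_1 = u/||u|| ≈ (0.5774, 0.2113, 0.7887) (||v_1|| = 1).

λ_1 = 5.7321,  λ_2 = 4,  λ_3 = 2.2679;  v_1 ≈ (0.5774, 0.2113, 0.7887)


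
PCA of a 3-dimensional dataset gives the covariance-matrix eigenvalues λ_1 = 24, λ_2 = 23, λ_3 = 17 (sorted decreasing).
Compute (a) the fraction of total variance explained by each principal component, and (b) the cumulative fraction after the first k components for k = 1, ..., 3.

Step 1 — total variance = trace(Sigma) = Σ λ_i = 24 + 23 + 17 = 64.

Step 2 — fraction explained by component i = λ_i / Σ λ:
  PC1: 24/64 = 0.375
  PC2: 23/64 = 0.3594
  PC3: 17/64 = 0.2656

Step 3 — cumulative fraction after k components = (λ_1 + ... + λ_k) / Σ λ:
  k = 1: 24/64 = 0.375
  k = 2: (24 + 23)/64 = 47/64 = 0.7344
  k = 3: (24 + 23 + 17)/64 = 64/64 = 1

Summary (fraction, with percent):

explained: PC1 0.375 (37.5%), PC2 0.3594 (35.94%), PC3 0.2656 (26.56%);  cumulative: 0.375, 0.7344, 1


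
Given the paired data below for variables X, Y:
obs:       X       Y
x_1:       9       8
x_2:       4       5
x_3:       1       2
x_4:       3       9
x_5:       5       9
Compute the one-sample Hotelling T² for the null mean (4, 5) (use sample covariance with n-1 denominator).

Step 1 — sample mean vector:
  mean(X) = (9 + 4 + 1 + 3 + 5) / 5 = 22/5 = 4.4
  mean(Y) = (8 + 5 + 2 + 9 + 9) / 5 = 33/5 = 6.6
  x̄ = (4.4, 6.6),  deviation x̄ - mu_0 = (4.4, 6.6) - (4, 5) = (0.4, 1.6).

Step 2 — sample covariance matrix, S[i,j] = (1/(n-1)) · Σ_k (x_{k,i} - mean_i) · (x_{k,j} - mean_j), divisor n-1 = 4:
  S[X,X] = ((4.6)·(4.6) + (-0.4)·(-0.4) + (-3.4)·(-3.4) + (-1.4)·(-1.4) + (0.6)·(0.6)) / 4 = 35.2/4 = 8.8
  S[X,Y] = ((4.6)·(1.4) + (-0.4)·(-1.6) + (-3.4)·(-4.6) + (-1.4)·(2.4) + (0.6)·(2.4)) / 4 = 20.8/4 = 5.2
  S[Y,Y] = ((1.4)·(1.4) + (-1.6)·(-1.6) + (-4.6)·(-4.6) + (2.4)·(2.4) + (2.4)·(2.4)) / 4 = 37.2/4 = 9.3
  S = [[8.8, 5.2],
 [5.2, 9.3]].

Step 3 — invert S. det(S) = 8.8·9.3 - (5.2)² = 54.8.
  S^{-1} = (1/det) · [[d, -b], [-b, a]] = [[0.1697, -0.0949],
 [-0.0949, 0.1606]].

Step 4 — quadratic form (x̄ - mu_0)^T · S^{-1} · (x̄ - mu_0):
  S^{-1} · (x̄ - mu_0) = (-0.0839, 0.219),
  (x̄ - mu_0)^T · [...] = (0.4)·(-0.0839) + (1.6)·(0.219) = 0.3168.

Step 5 — scale by n: T² = 5 · 0.3168 = 1.5839.

T² ≈ 1.5839


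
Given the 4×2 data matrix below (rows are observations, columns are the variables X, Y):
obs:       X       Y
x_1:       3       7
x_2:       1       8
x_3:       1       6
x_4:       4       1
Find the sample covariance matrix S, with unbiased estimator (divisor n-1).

Step 1 — column means:
  mean(X) = (3 + 1 + 1 + 4) / 4 = 9/4 = 2.25
  mean(Y) = (7 + 8 + 6 + 1) / 4 = 22/4 = 5.5

Step 2 — sample covariance S[i,j] = (1/(n-1)) · Σ_k (x_{k,i} - mean_i) · (x_{k,j} - mean_j), with n-1 = 3.
  S[X,X] = ((0.75)·(0.75) + (-1.25)·(-1.25) + (-1.25)·(-1.25) + (1.75)·(1.75)) / 3 = 6.75/3 = 2.25
  S[X,Y] = ((0.75)·(1.5) + (-1.25)·(2.5) + (-1.25)·(0.5) + (1.75)·(-4.5)) / 3 = -10.5/3 = -3.5
  S[Y,Y] = ((1.5)·(1.5) + (2.5)·(2.5) + (0.5)·(0.5) + (-4.5)·(-4.5)) / 3 = 29/3 = 9.6667

S is symmetric (S[j,i] = S[i,j]). Assembling:

S = [[2.25, -3.5],
 [-3.5, 9.6667]]


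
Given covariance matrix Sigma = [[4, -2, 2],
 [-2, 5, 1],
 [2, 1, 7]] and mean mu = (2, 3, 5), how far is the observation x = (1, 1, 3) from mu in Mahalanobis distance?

Step 1 — centre the observation: (x - mu) = (-1, -2, -2).

Step 2 — invert Sigma (cofactor / det for 3×3, or solve directly):
  Sigma^{-1} = [[0.425, 0.2, -0.15],
 [0.2, 0.3, -0.1],
 [-0.15, -0.1, 0.2]].

Step 3 — form the quadratic (x - mu)^T · Sigma^{-1} · (x - mu):
  Sigma^{-1} · (x - mu) = (-0.525, -0.6, -0.05).
  (x - mu)^T · [Sigma^{-1} · (x - mu)] = (-1)·(-0.525) + (-2)·(-0.6) + (-2)·(-0.05) = 1.825.

Step 4 — take square root: d = √(1.825) ≈ 1.3509.

d(x, mu) = √(1.825) ≈ 1.3509


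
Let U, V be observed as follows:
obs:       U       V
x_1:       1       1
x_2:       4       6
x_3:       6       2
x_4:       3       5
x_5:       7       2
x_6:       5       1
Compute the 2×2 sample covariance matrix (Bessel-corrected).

Step 1 — column means:
  mean(U) = (1 + 4 + 6 + 3 + 7 + 5) / 6 = 26/6 = 4.3333
  mean(V) = (1 + 6 + 2 + 5 + 2 + 1) / 6 = 17/6 = 2.8333

Step 2 — sample covariance S[i,j] = (1/(n-1)) · Σ_k (x_{k,i} - mean_i) · (x_{k,j} - mean_j), with n-1 = 5.
  S[U,U] = ((-3.3333)·(-3.3333) + (-0.3333)·(-0.3333) + (1.6667)·(1.6667) + (-1.3333)·(-1.3333) + (2.6667)·(2.6667) + (0.6667)·(0.6667)) / 5 = 23.3333/5 = 4.6667
  S[U,V] = ((-3.3333)·(-1.8333) + (-0.3333)·(3.1667) + (1.6667)·(-0.8333) + (-1.3333)·(2.1667) + (2.6667)·(-0.8333) + (0.6667)·(-1.8333)) / 5 = -2.6667/5 = -0.5333
  S[V,V] = ((-1.8333)·(-1.8333) + (3.1667)·(3.1667) + (-0.8333)·(-0.8333) + (2.1667)·(2.1667) + (-0.8333)·(-0.8333) + (-1.8333)·(-1.8333)) / 5 = 22.8333/5 = 4.5667

S is symmetric (S[j,i] = S[i,j]). Assembling:

S = [[4.6667, -0.5333],
 [-0.5333, 4.5667]]


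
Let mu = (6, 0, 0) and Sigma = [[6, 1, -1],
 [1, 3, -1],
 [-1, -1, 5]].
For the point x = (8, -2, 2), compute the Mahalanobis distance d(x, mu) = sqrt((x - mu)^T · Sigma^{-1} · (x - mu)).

Step 1 — centre the observation: (x - mu) = (2, -2, 2).

Step 2 — invert Sigma (cofactor / det for 3×3, or solve directly):
  Sigma^{-1} = [[0.1795, -0.0513, 0.0256],
 [-0.0513, 0.3718, 0.0641],
 [0.0256, 0.0641, 0.2179]].

Step 3 — form the quadratic (x - mu)^T · Sigma^{-1} · (x - mu):
  Sigma^{-1} · (x - mu) = (0.5128, -0.7179, 0.359).
  (x - mu)^T · [Sigma^{-1} · (x - mu)] = (2)·(0.5128) + (-2)·(-0.7179) + (2)·(0.359) = 3.1795.

Step 4 — take square root: d = √(3.1795) ≈ 1.7831.

d(x, mu) = √(3.1795) ≈ 1.7831


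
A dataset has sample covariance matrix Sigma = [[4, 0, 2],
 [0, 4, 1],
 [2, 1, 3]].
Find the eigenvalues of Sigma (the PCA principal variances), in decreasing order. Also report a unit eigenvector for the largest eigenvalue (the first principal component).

Step 1 — characteristic polynomial p(λ) = det(λI - Sigma) = λ³ - tr·λ² + c_1·λ - det, where tr = trace, c_1 = sum of the principal 2×2 minors, det = det(Sigma):
  tr = 4 + 4 + 3 = 11,
  c_1 = (4·4 - (0)²) + (4·3 - (2)²) + (4·3 - (1)²) = 16 + 8 + 11 = 35,
  det = 4·(4·3 - (1)²) - (0)·((0)·3 - (1)·(2)) + (2)·((0)·(1) - 4·(2)) = 4·(11) - (0)·(-2) + (2)·(-8) = 28.
  So p(λ) = λ³ - 11λ² + 35λ - 28.
Step 2 — look for an integer root (rational root theorem: any rational root is an integer divisor of 28). Testing λ = 4:
  p(4) = 64 - 176 + 140 - 28 = 0  ✓
  Dividing out (λ - 4): p(λ) = (λ - 4)(λ² - 7λ + 7).
Step 3 — remaining eigenvalues from the quadratic λ² - 7λ + 7 = 0:
  Δ = 7² - 4·7 = 49 - 28 = 21,  λ = (7 ± √21)/2 = (7 ± 4.5826)/2 ≈ 5.7913 or 1.2087.
  Sorted: λ_1 = 5.7913,  λ_2 = 4,  λ_3 = 1.2087  (check: sum = 11 = tr ✓).

Step 4 — unit eigenvector for λ_1 ≈ 5.7913: v spans the null space of (Sigma - λ_1 I), whose rows are
  r_1 = (-1.7913, 0, 2),  r_2 = (0, -1.7913, 1),  r_3 = (2, 1, -2.7913).
  v is orthogonal to every row, so take v ∝ r_1 × r_2 = ((0)·(1) - (2)·(-1.7913), (2)·(0) - (-1.7913)·(1), (-1.7913)·(-1.7913) - (0)·(0)) ≈ (3.5826, 1.7913, 3.2087).
  Let u = (3.5826, 1.7913, 3.2087).
  ||u|| = √((3.5826)² + (1.7913)² + (3.2087)²) = √(26.3394) ≈ 5.1322,  v_1 = u/||u|| ≈ (0.6981, 0.349, 0.6252) (||v_1|| = 1).

λ_1 = 5.7913,  λ_2 = 4,  λ_3 = 1.2087;  v_1 ≈ (0.6981, 0.349, 0.6252)


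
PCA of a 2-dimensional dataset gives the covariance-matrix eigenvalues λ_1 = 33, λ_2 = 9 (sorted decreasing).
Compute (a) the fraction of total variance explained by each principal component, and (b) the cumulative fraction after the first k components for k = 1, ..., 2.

Step 1 — total variance = trace(Sigma) = Σ λ_i = 33 + 9 = 42.

Step 2 — fraction explained by component i = λ_i / Σ λ:
  PC1: 33/42 = 0.7857
  PC2: 9/42 = 0.2143

Step 3 — cumulative fraction after k components = (λ_1 + ... + λ_k) / Σ λ:
  k = 1: 33/42 = 0.7857
  k = 2: (33 + 9)/42 = 42/42 = 1

Summary (fraction, with percent):

explained: PC1 0.7857 (78.57%), PC2 0.2143 (21.43%);  cumulative: 0.7857, 1


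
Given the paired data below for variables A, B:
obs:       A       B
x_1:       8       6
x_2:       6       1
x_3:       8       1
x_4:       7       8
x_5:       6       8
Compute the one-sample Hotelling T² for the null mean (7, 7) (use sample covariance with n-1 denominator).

Step 1 — sample mean vector:
  mean(A) = (8 + 6 + 8 + 7 + 6) / 5 = 35/5 = 7
  mean(B) = (6 + 1 + 1 + 8 + 8) / 5 = 24/5 = 4.8
  x̄ = (7, 4.8),  deviation x̄ - mu_0 = (7, 4.8) - (7, 7) = (0, -2.2).

Step 2 — sample covariance matrix, S[i,j] = (1/(n-1)) · Σ_k (x_{k,i} - mean_i) · (x_{k,j} - mean_j), divisor n-1 = 4:
  S[A,A] = ((1)·(1) + (-1)·(-1) + (1)·(1) + (0)·(0) + (-1)·(-1)) / 4 = 4/4 = 1
  S[A,B] = ((1)·(1.2) + (-1)·(-3.8) + (1)·(-3.8) + (0)·(3.2) + (-1)·(3.2)) / 4 = -2/4 = -0.5
  S[B,B] = ((1.2)·(1.2) + (-3.8)·(-3.8) + (-3.8)·(-3.8) + (3.2)·(3.2) + (3.2)·(3.2)) / 4 = 50.8/4 = 12.7
  S = [[1, -0.5],
 [-0.5, 12.7]].

Step 3 — invert S. det(S) = 1·12.7 - (-0.5)² = 12.45.
  S^{-1} = (1/det) · [[d, -b], [-b, a]] = [[1.0201, 0.0402],
 [0.0402, 0.0803]].

Step 4 — quadratic form (x̄ - mu_0)^T · S^{-1} · (x̄ - mu_0):
  S^{-1} · (x̄ - mu_0) = (-0.0884, -0.1767),
  (x̄ - mu_0)^T · [...] = (0)·(-0.0884) + (-2.2)·(-0.1767) = 0.3888.

Step 5 — scale by n: T² = 5 · 0.3888 = 1.9438.

T² ≈ 1.9438


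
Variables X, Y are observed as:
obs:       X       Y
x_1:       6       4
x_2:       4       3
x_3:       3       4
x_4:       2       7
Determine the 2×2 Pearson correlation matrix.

Step 1 — column means:
  mean(X) = (6 + 4 + 3 + 2) / 4 = 15/4 = 3.75
  mean(Y) = (4 + 3 + 4 + 7) / 4 = 18/4 = 4.5

Step 2 — sample variances and covariances s[i,j] = (1/(n-1)) · Σ_k (x_{k,i} - mean_i) · (x_{k,j} - mean_j), with n-1 = 3:
  s[X,X] = ((2.25)·(2.25) + (0.25)·(0.25) + (-0.75)·(-0.75) + (-1.75)·(-1.75)) / 3 = 8.75/3 = 2.9167
  s[X,Y] = ((2.25)·(-0.5) + (0.25)·(-1.5) + (-0.75)·(-0.5) + (-1.75)·(2.5)) / 3 = -5.5/3 = -1.8333
  s[Y,Y] = ((-0.5)·(-0.5) + (-1.5)·(-1.5) + (-0.5)·(-0.5) + (2.5)·(2.5)) / 3 = 9/3 = 3
  Sample standard deviations s_i = √(s[i,i]):
  s(X) = √(2.9167) = 1.7078
  s(Y) = √(3) = 1.7321

Step 3 — r_{ij} = s_{ij} / (s_i · s_j):
  r[X,X] = 1 (diagonal).
  r[X,Y] = -1.8333 / (1.7078 · 1.7321) = -1.8333 / 2.958 = -0.6198
  r[Y,Y] = 1 (diagonal).

R is symmetric with unit diagonal. Assembling:

R = [[1, -0.6198],
 [-0.6198, 1]]


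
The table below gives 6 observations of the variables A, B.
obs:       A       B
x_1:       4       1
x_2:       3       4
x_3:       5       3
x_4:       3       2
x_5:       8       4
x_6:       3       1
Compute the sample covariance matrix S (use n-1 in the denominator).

Step 1 — column means:
  mean(A) = (4 + 3 + 5 + 3 + 8 + 3) / 6 = 26/6 = 4.3333
  mean(B) = (1 + 4 + 3 + 2 + 4 + 1) / 6 = 15/6 = 2.5

Step 2 — sample covariance S[i,j] = (1/(n-1)) · Σ_k (x_{k,i} - mean_i) · (x_{k,j} - mean_j), with n-1 = 5.
  S[A,A] = ((-0.3333)·(-0.3333) + (-1.3333)·(-1.3333) + (0.6667)·(0.6667) + (-1.3333)·(-1.3333) + (3.6667)·(3.6667) + (-1.3333)·(-1.3333)) / 5 = 19.3333/5 = 3.8667
  S[A,B] = ((-0.3333)·(-1.5) + (-1.3333)·(1.5) + (0.6667)·(0.5) + (-1.3333)·(-0.5) + (3.6667)·(1.5) + (-1.3333)·(-1.5)) / 5 = 7/5 = 1.4
  S[B,B] = ((-1.5)·(-1.5) + (1.5)·(1.5) + (0.5)·(0.5) + (-0.5)·(-0.5) + (1.5)·(1.5) + (-1.5)·(-1.5)) / 5 = 9.5/5 = 1.9

S is symmetric (S[j,i] = S[i,j]). Assembling:

S = [[3.8667, 1.4],
 [1.4, 1.9]]


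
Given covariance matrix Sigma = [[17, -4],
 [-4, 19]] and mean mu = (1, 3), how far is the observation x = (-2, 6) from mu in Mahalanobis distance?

Step 1 — centre the observation: (x - mu) = (-3, 3).

Step 2 — invert Sigma. det(Sigma) = 17·19 - (-4)² = 307.
  Sigma^{-1} = (1/det) · [[d, -b], [-b, a]] = [[0.0619, 0.013],
 [0.013, 0.0554]].

Step 3 — form the quadratic (x - mu)^T · Sigma^{-1} · (x - mu):
  Sigma^{-1} · (x - mu) = (-0.1466, 0.127).
  (x - mu)^T · [Sigma^{-1} · (x - mu)] = (-3)·(-0.1466) + (3)·(0.127) = 0.8208.

Step 4 — take square root: d = √(0.8208) ≈ 0.906.

d(x, mu) = √(0.8208) ≈ 0.906


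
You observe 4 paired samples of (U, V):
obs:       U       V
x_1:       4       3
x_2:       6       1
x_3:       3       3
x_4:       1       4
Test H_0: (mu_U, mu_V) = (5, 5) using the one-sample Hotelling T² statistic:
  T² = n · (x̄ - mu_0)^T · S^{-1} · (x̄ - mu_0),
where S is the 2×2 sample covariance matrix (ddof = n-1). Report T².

Step 1 — sample mean vector:
  mean(U) = (4 + 6 + 3 + 1) / 4 = 14/4 = 3.5
  mean(V) = (3 + 1 + 3 + 4) / 4 = 11/4 = 2.75
  x̄ = (3.5, 2.75),  deviation x̄ - mu_0 = (3.5, 2.75) - (5, 5) = (-1.5, -2.25).

Step 2 — sample covariance matrix, S[i,j] = (1/(n-1)) · Σ_k (x_{k,i} - mean_i) · (x_{k,j} - mean_j), divisor n-1 = 3:
  S[U,U] = ((0.5)·(0.5) + (2.5)·(2.5) + (-0.5)·(-0.5) + (-2.5)·(-2.5)) / 3 = 13/3 = 4.3333
  S[U,V] = ((0.5)·(0.25) + (2.5)·(-1.75) + (-0.5)·(0.25) + (-2.5)·(1.25)) / 3 = -7.5/3 = -2.5
  S[V,V] = ((0.25)·(0.25) + (-1.75)·(-1.75) + (0.25)·(0.25) + (1.25)·(1.25)) / 3 = 4.75/3 = 1.5833
  S = [[4.3333, -2.5],
 [-2.5, 1.5833]].

Step 3 — invert S. det(S) = 4.3333·1.5833 - (-2.5)² = 0.6111.
  S^{-1} = (1/det) · [[d, -b], [-b, a]] = [[2.5909, 4.0909],
 [4.0909, 7.0909]].

Step 4 — quadratic form (x̄ - mu_0)^T · S^{-1} · (x̄ - mu_0):
  S^{-1} · (x̄ - mu_0) = (-13.0909, -22.0909),
  (x̄ - mu_0)^T · [...] = (-1.5)·(-13.0909) + (-2.25)·(-22.0909) = 69.3409.

Step 5 — scale by n: T² = 4 · 69.3409 = 277.3636.

T² ≈ 277.3636


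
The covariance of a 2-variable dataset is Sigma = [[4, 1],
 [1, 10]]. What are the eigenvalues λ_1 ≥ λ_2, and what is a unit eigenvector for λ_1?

Step 1 — characteristic polynomial of 2×2 Sigma:
  det(Sigma - λI) = λ² - trace · λ + det = 0.
  trace = 4 + 10 = 14, det = 4·10 - (1)² = 39.
Step 2 — discriminant:
  Δ = trace² - 4·det = 196 - 156 = 40.
Step 3 — eigenvalues:
  λ = (trace ± √Δ)/2 = (14 ± 6.3246)/2,
  λ_1 = 10.1623,  λ_2 = 3.8377.

Step 4 — unit eigenvector for λ_1: solve (Sigma - λ_1 I)v = 0. First row:
  (4 - 10.1623)·v_x + (1)·v_y = 0, i.e. (-6.1623)·v_x + (1)·v_y = 0,
  so v ∝ (b, λ_1 - a) = (1, 6.1623) = u.
  ||u|| = √((1)² + (6.1623)²) = √(38.9737) ≈ 6.2429,
  v_1 = u/||u|| ≈ (0.1602, 0.9871) (||v_1|| = 1).

λ_1 = 10.1623,  λ_2 = 3.8377;  v_1 ≈ (0.1602, 0.9871)


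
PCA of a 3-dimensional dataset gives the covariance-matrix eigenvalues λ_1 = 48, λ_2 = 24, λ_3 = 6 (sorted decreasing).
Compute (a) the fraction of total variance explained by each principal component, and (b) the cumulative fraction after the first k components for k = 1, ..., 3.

Step 1 — total variance = trace(Sigma) = Σ λ_i = 48 + 24 + 6 = 78.

Step 2 — fraction explained by component i = λ_i / Σ λ:
  PC1: 48/78 = 0.6154
  PC2: 24/78 = 0.3077
  PC3: 6/78 = 0.0769

Step 3 — cumulative fraction after k components = (λ_1 + ... + λ_k) / Σ λ:
  k = 1: 48/78 = 0.6154
  k = 2: (48 + 24)/78 = 72/78 = 0.9231
  k = 3: (48 + 24 + 6)/78 = 78/78 = 1

Summary (fraction, with percent):

explained: PC1 0.6154 (61.54%), PC2 0.3077 (30.77%), PC3 0.0769 (7.69%);  cumulative: 0.6154, 0.9231, 1


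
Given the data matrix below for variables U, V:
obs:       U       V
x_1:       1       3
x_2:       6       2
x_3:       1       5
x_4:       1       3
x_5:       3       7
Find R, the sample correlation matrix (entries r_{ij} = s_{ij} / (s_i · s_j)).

Step 1 — column means:
  mean(U) = (1 + 6 + 1 + 1 + 3) / 5 = 12/5 = 2.4
  mean(V) = (3 + 2 + 5 + 3 + 7) / 5 = 20/5 = 4

Step 2 — sample variances and covariances s[i,j] = (1/(n-1)) · Σ_k (x_{k,i} - mean_i) · (x_{k,j} - mean_j), with n-1 = 4:
  s[U,U] = ((-1.4)·(-1.4) + (3.6)·(3.6) + (-1.4)·(-1.4) + (-1.4)·(-1.4) + (0.6)·(0.6)) / 4 = 19.2/4 = 4.8
  s[U,V] = ((-1.4)·(-1) + (3.6)·(-2) + (-1.4)·(1) + (-1.4)·(-1) + (0.6)·(3)) / 4 = -4/4 = -1
  s[V,V] = ((-1)·(-1) + (-2)·(-2) + (1)·(1) + (-1)·(-1) + (3)·(3)) / 4 = 16/4 = 4
  Sample standard deviations s_i = √(s[i,i]):
  s(U) = √(4.8) = 2.1909
  s(V) = √(4) = 2

Step 3 — r_{ij} = s_{ij} / (s_i · s_j):
  r[U,U] = 1 (diagonal).
  r[U,V] = -1 / (2.1909 · 2) = -1 / 4.3818 = -0.2282
  r[V,V] = 1 (diagonal).

R is symmetric with unit diagonal. Assembling:

R = [[1, -0.2282],
 [-0.2282, 1]]


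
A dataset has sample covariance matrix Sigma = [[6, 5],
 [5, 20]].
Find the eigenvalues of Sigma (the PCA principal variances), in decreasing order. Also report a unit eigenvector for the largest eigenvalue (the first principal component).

Step 1 — characteristic polynomial of 2×2 Sigma:
  det(Sigma - λI) = λ² - trace · λ + det = 0.
  trace = 6 + 20 = 26, det = 6·20 - (5)² = 95.
Step 2 — discriminant:
  Δ = trace² - 4·det = 676 - 380 = 296.
Step 3 — eigenvalues:
  λ = (trace ± √Δ)/2 = (26 ± 17.2047)/2,
  λ_1 = 21.6023,  λ_2 = 4.3977.

Step 4 — unit eigenvector for λ_1: solve (Sigma - λ_1 I)v = 0. First row:
  (6 - 21.6023)·v_x + (5)·v_y = 0, i.e. (-15.6023)·v_x + (5)·v_y = 0,
  so v ∝ (b, λ_1 - a) = (5, 15.6023) = u.
  ||u|| = √((5)² + (15.6023)²) = √(268.4326) ≈ 16.3839,
  v_1 = u/||u|| ≈ (0.3052, 0.9523) (||v_1|| = 1).

λ_1 = 21.6023,  λ_2 = 4.3977;  v_1 ≈ (0.3052, 0.9523)


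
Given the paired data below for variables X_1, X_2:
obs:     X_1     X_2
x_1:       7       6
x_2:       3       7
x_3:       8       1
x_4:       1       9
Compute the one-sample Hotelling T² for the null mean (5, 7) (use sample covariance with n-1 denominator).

Step 1 — sample mean vector:
  mean(X_1) = (7 + 3 + 8 + 1) / 4 = 19/4 = 4.75
  mean(X_2) = (6 + 7 + 1 + 9) / 4 = 23/4 = 5.75
  x̄ = (4.75, 5.75),  deviation x̄ - mu_0 = (4.75, 5.75) - (5, 7) = (-0.25, -1.25).

Step 2 — sample covariance matrix, S[i,j] = (1/(n-1)) · Σ_k (x_{k,i} - mean_i) · (x_{k,j} - mean_j), divisor n-1 = 3:
  S[X_1,X_1] = ((2.25)·(2.25) + (-1.75)·(-1.75) + (3.25)·(3.25) + (-3.75)·(-3.75)) / 3 = 32.75/3 = 10.9167
  S[X_1,X_2] = ((2.25)·(0.25) + (-1.75)·(1.25) + (3.25)·(-4.75) + (-3.75)·(3.25)) / 3 = -29.25/3 = -9.75
  S[X_2,X_2] = ((0.25)·(0.25) + (1.25)·(1.25) + (-4.75)·(-4.75) + (3.25)·(3.25)) / 3 = 34.75/3 = 11.5833
  S = [[10.9167, -9.75],
 [-9.75, 11.5833]].

Step 3 — invert S. det(S) = 10.9167·11.5833 - (-9.75)² = 31.3889.
  S^{-1} = (1/det) · [[d, -b], [-b, a]] = [[0.369, 0.3106],
 [0.3106, 0.3478]].

Step 4 — quadratic form (x̄ - mu_0)^T · S^{-1} · (x̄ - mu_0):
  S^{-1} · (x̄ - mu_0) = (-0.4805, -0.5124),
  (x̄ - mu_0)^T · [...] = (-0.25)·(-0.4805) + (-1.25)·(-0.5124) = 0.7606.

Step 5 — scale by n: T² = 4 · 0.7606 = 3.0425.

T² ≈ 3.0425


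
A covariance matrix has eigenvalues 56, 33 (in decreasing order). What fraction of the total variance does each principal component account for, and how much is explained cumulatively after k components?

Step 1 — total variance = trace(Sigma) = Σ λ_i = 56 + 33 = 89.

Step 2 — fraction explained by component i = λ_i / Σ λ:
  PC1: 56/89 = 0.6292
  PC2: 33/89 = 0.3708

Step 3 — cumulative fraction after k components = (λ_1 + ... + λ_k) / Σ λ:
  k = 1: 56/89 = 0.6292
  k = 2: (56 + 33)/89 = 89/89 = 1

Summary (fraction, with percent):

explained: PC1 0.6292 (62.92%), PC2 0.3708 (37.08%);  cumulative: 0.6292, 1


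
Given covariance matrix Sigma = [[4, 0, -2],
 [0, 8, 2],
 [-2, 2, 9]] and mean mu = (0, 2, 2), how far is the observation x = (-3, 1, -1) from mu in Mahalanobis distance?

Step 1 — centre the observation: (x - mu) = (-3, -1, -3).

Step 2 — invert Sigma (cofactor / det for 3×3, or solve directly):
  Sigma^{-1} = [[0.2833, -0.0167, 0.0667],
 [-0.0167, 0.1333, -0.0333],
 [0.0667, -0.0333, 0.1333]].

Step 3 — form the quadratic (x - mu)^T · Sigma^{-1} · (x - mu):
  Sigma^{-1} · (x - mu) = (-1.0333, 0.0167, -0.5667).
  (x - mu)^T · [Sigma^{-1} · (x - mu)] = (-3)·(-1.0333) + (-1)·(0.0167) + (-3)·(-0.5667) = 4.7833.

Step 4 — take square root: d = √(4.7833) ≈ 2.1871.

d(x, mu) = √(4.7833) ≈ 2.1871


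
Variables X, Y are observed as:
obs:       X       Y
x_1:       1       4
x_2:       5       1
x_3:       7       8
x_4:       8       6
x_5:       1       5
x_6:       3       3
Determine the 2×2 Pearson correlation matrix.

Step 1 — column means:
  mean(X) = (1 + 5 + 7 + 8 + 1 + 3) / 6 = 25/6 = 4.1667
  mean(Y) = (4 + 1 + 8 + 6 + 5 + 3) / 6 = 27/6 = 4.5

Step 2 — sample variances and covariances s[i,j] = (1/(n-1)) · Σ_k (x_{k,i} - mean_i) · (x_{k,j} - mean_j), with n-1 = 5:
  s[X,X] = ((-3.1667)·(-3.1667) + (0.8333)·(0.8333) + (2.8333)·(2.8333) + (3.8333)·(3.8333) + (-3.1667)·(-3.1667) + (-1.1667)·(-1.1667)) / 5 = 44.8333/5 = 8.9667
  s[X,Y] = ((-3.1667)·(-0.5) + (0.8333)·(-3.5) + (2.8333)·(3.5) + (3.8333)·(1.5) + (-3.1667)·(0.5) + (-1.1667)·(-1.5)) / 5 = 14.5/5 = 2.9
  s[Y,Y] = ((-0.5)·(-0.5) + (-3.5)·(-3.5) + (3.5)·(3.5) + (1.5)·(1.5) + (0.5)·(0.5) + (-1.5)·(-1.5)) / 5 = 29.5/5 = 5.9
  Sample standard deviations s_i = √(s[i,i]):
  s(X) = √(8.9667) = 2.9944
  s(Y) = √(5.9) = 2.429

Step 3 — r_{ij} = s_{ij} / (s_i · s_j):
  r[X,X] = 1 (diagonal).
  r[X,Y] = 2.9 / (2.9944 · 2.429) = 2.9 / 7.2735 = 0.3987
  r[Y,Y] = 1 (diagonal).

R is symmetric with unit diagonal. Assembling:

R = [[1, 0.3987],
 [0.3987, 1]]


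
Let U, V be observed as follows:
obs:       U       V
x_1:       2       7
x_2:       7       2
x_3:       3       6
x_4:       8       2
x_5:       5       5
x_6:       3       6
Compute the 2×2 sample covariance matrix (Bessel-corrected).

Step 1 — column means:
  mean(U) = (2 + 7 + 3 + 8 + 5 + 3) / 6 = 28/6 = 4.6667
  mean(V) = (7 + 2 + 6 + 2 + 5 + 6) / 6 = 28/6 = 4.6667

Step 2 — sample covariance S[i,j] = (1/(n-1)) · Σ_k (x_{k,i} - mean_i) · (x_{k,j} - mean_j), with n-1 = 5.
  S[U,U] = ((-2.6667)·(-2.6667) + (2.3333)·(2.3333) + (-1.6667)·(-1.6667) + (3.3333)·(3.3333) + (0.3333)·(0.3333) + (-1.6667)·(-1.6667)) / 5 = 29.3333/5 = 5.8667
  S[U,V] = ((-2.6667)·(2.3333) + (2.3333)·(-2.6667) + (-1.6667)·(1.3333) + (3.3333)·(-2.6667) + (0.3333)·(0.3333) + (-1.6667)·(1.3333)) / 5 = -25.6667/5 = -5.1333
  S[V,V] = ((2.3333)·(2.3333) + (-2.6667)·(-2.6667) + (1.3333)·(1.3333) + (-2.6667)·(-2.6667) + (0.3333)·(0.3333) + (1.3333)·(1.3333)) / 5 = 23.3333/5 = 4.6667

S is symmetric (S[j,i] = S[i,j]). Assembling:

S = [[5.8667, -5.1333],
 [-5.1333, 4.6667]]


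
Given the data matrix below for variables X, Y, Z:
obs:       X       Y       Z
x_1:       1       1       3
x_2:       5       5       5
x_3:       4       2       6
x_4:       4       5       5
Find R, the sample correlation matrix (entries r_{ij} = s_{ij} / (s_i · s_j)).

Step 1 — column means:
  mean(X) = (1 + 5 + 4 + 4) / 4 = 14/4 = 3.5
  mean(Y) = (1 + 5 + 2 + 5) / 4 = 13/4 = 3.25
  mean(Z) = (3 + 5 + 6 + 5) / 4 = 19/4 = 4.75

Step 2 — sample variances and covariances s[i,j] = (1/(n-1)) · Σ_k (x_{k,i} - mean_i) · (x_{k,j} - mean_j), with n-1 = 3:
  s[X,X] = ((-2.5)·(-2.5) + (1.5)·(1.5) + (0.5)·(0.5) + (0.5)·(0.5)) / 3 = 9/3 = 3
  s[X,Y] = ((-2.5)·(-2.25) + (1.5)·(1.75) + (0.5)·(-1.25) + (0.5)·(1.75)) / 3 = 8.5/3 = 2.8333
  s[X,Z] = ((-2.5)·(-1.75) + (1.5)·(0.25) + (0.5)·(1.25) + (0.5)·(0.25)) / 3 = 5.5/3 = 1.8333
  s[Y,Y] = ((-2.25)·(-2.25) + (1.75)·(1.75) + (-1.25)·(-1.25) + (1.75)·(1.75)) / 3 = 12.75/3 = 4.25
  s[Y,Z] = ((-2.25)·(-1.75) + (1.75)·(0.25) + (-1.25)·(1.25) + (1.75)·(0.25)) / 3 = 3.25/3 = 1.0833
  s[Z,Z] = ((-1.75)·(-1.75) + (0.25)·(0.25) + (1.25)·(1.25) + (0.25)·(0.25)) / 3 = 4.75/3 = 1.5833
  Sample standard deviations s_i = √(s[i,i]):
  s(X) = √(3) = 1.7321
  s(Y) = √(4.25) = 2.0616
  s(Z) = √(1.5833) = 1.2583

Step 3 — r_{ij} = s_{ij} / (s_i · s_j):
  r[X,X] = 1 (diagonal).
  r[X,Y] = 2.8333 / (1.7321 · 2.0616) = 2.8333 / 3.5707 = 0.7935
  r[X,Z] = 1.8333 / (1.7321 · 1.2583) = 1.8333 / 2.1794 = 0.8412
  r[Y,Y] = 1 (diagonal).
  r[Y,Z] = 1.0833 / (2.0616 · 1.2583) = 1.0833 / 2.5941 = 0.4176
  r[Z,Z] = 1 (diagonal).

R is symmetric with unit diagonal. Assembling:

R = [[1, 0.7935, 0.8412],
 [0.7935, 1, 0.4176],
 [0.8412, 0.4176, 1]]


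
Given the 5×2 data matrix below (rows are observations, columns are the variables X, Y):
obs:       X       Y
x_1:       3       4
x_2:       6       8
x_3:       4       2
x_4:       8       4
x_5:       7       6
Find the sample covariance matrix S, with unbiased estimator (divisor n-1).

Step 1 — column means:
  mean(X) = (3 + 6 + 4 + 8 + 7) / 5 = 28/5 = 5.6
  mean(Y) = (4 + 8 + 2 + 4 + 6) / 5 = 24/5 = 4.8

Step 2 — sample covariance S[i,j] = (1/(n-1)) · Σ_k (x_{k,i} - mean_i) · (x_{k,j} - mean_j), with n-1 = 4.
  S[X,X] = ((-2.6)·(-2.6) + (0.4)·(0.4) + (-1.6)·(-1.6) + (2.4)·(2.4) + (1.4)·(1.4)) / 4 = 17.2/4 = 4.3
  S[X,Y] = ((-2.6)·(-0.8) + (0.4)·(3.2) + (-1.6)·(-2.8) + (2.4)·(-0.8) + (1.4)·(1.2)) / 4 = 7.6/4 = 1.9
  S[Y,Y] = ((-0.8)·(-0.8) + (3.2)·(3.2) + (-2.8)·(-2.8) + (-0.8)·(-0.8) + (1.2)·(1.2)) / 4 = 20.8/4 = 5.2

S is symmetric (S[j,i] = S[i,j]). Assembling:

S = [[4.3, 1.9],
 [1.9, 5.2]]


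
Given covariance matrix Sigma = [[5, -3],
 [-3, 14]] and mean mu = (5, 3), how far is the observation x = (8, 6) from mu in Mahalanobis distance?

Step 1 — centre the observation: (x - mu) = (3, 3).

Step 2 — invert Sigma. det(Sigma) = 5·14 - (-3)² = 61.
  Sigma^{-1} = (1/det) · [[d, -b], [-b, a]] = [[0.2295, 0.0492],
 [0.0492, 0.082]].

Step 3 — form the quadratic (x - mu)^T · Sigma^{-1} · (x - mu):
  Sigma^{-1} · (x - mu) = (0.8361, 0.3934).
  (x - mu)^T · [Sigma^{-1} · (x - mu)] = (3)·(0.8361) + (3)·(0.3934) = 3.6885.

Step 4 — take square root: d = √(3.6885) ≈ 1.9206.

d(x, mu) = √(3.6885) ≈ 1.9206


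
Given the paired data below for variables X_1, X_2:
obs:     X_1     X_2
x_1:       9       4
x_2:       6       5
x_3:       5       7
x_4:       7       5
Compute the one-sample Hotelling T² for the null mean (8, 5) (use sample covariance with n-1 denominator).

Step 1 — sample mean vector:
  mean(X_1) = (9 + 6 + 5 + 7) / 4 = 27/4 = 6.75
  mean(X_2) = (4 + 5 + 7 + 5) / 4 = 21/4 = 5.25
  x̄ = (6.75, 5.25),  deviation x̄ - mu_0 = (6.75, 5.25) - (8, 5) = (-1.25, 0.25).

Step 2 — sample covariance matrix, S[i,j] = (1/(n-1)) · Σ_k (x_{k,i} - mean_i) · (x_{k,j} - mean_j), divisor n-1 = 3:
  S[X_1,X_1] = ((2.25)·(2.25) + (-0.75)·(-0.75) + (-1.75)·(-1.75) + (0.25)·(0.25)) / 3 = 8.75/3 = 2.9167
  S[X_1,X_2] = ((2.25)·(-1.25) + (-0.75)·(-0.25) + (-1.75)·(1.75) + (0.25)·(-0.25)) / 3 = -5.75/3 = -1.9167
  S[X_2,X_2] = ((-1.25)·(-1.25) + (-0.25)·(-0.25) + (1.75)·(1.75) + (-0.25)·(-0.25)) / 3 = 4.75/3 = 1.5833
  S = [[2.9167, -1.9167],
 [-1.9167, 1.5833]].

Step 3 — invert S. det(S) = 2.9167·1.5833 - (-1.9167)² = 0.9444.
  S^{-1} = (1/det) · [[d, -b], [-b, a]] = [[1.6765, 2.0294],
 [2.0294, 3.0882]].

Step 4 — quadratic form (x̄ - mu_0)^T · S^{-1} · (x̄ - mu_0):
  S^{-1} · (x̄ - mu_0) = (-1.5882, -1.7647),
  (x̄ - mu_0)^T · [...] = (-1.25)·(-1.5882) + (0.25)·(-1.7647) = 1.5441.

Step 5 — scale by n: T² = 4 · 1.5441 = 6.1765.

T² ≈ 6.1765


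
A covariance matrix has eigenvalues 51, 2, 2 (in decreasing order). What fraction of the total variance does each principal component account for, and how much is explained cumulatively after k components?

Step 1 — total variance = trace(Sigma) = Σ λ_i = 51 + 2 + 2 = 55.

Step 2 — fraction explained by component i = λ_i / Σ λ:
  PC1: 51/55 = 0.9273
  PC2: 2/55 = 0.0364
  PC3: 2/55 = 0.0364

Step 3 — cumulative fraction after k components = (λ_1 + ... + λ_k) / Σ λ:
  k = 1: 51/55 = 0.9273
  k = 2: (51 + 2)/55 = 53/55 = 0.9636
  k = 3: (51 + 2 + 2)/55 = 55/55 = 1

Summary (fraction, with percent):

explained: PC1 0.9273 (92.73%), PC2 0.0364 (3.64%), PC3 0.0364 (3.64%);  cumulative: 0.9273, 0.9636, 1


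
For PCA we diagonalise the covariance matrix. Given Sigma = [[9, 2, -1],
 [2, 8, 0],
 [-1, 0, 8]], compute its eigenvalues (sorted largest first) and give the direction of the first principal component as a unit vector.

Step 1 — characteristic polynomial p(λ) = det(λI - Sigma) = λ³ - tr·λ² + c_1·λ - det, where tr = trace, c_1 = sum of the principal 2×2 minors, det = det(Sigma):
  tr = 9 + 8 + 8 = 25,
  c_1 = (9·8 - (2)²) + (9·8 - (-1)²) + (8·8 - (0)²) = 68 + 71 + 64 = 203,
  det = 9·(8·8 - (0)²) - (2)·((2)·8 - (0)·(-1)) + (-1)·((2)·(0) - 8·(-1)) = 9·(64) - (2)·(16) + (-1)·(8) = 536.
  So p(λ) = λ³ - 25λ² + 203λ - 536.
Step 2 — look for an integer root (rational root theorem: any rational root is an integer divisor of 536). Testing λ = 8:
  p(8) = 512 - 1600 + 1624 - 536 = 0  ✓
  Dividing out (λ - 8): p(λ) = (λ - 8)(λ² - 17λ + 67).
Step 3 — remaining eigenvalues from the quadratic λ² - 17λ + 67 = 0:
  Δ = 17² - 4·67 = 289 - 268 = 21,  λ = (17 ± √21)/2 = (17 ± 4.5826)/2 ≈ 10.7913 or 6.2087.
  Sorted: λ_1 = 10.7913,  λ_2 = 8,  λ_3 = 6.2087  (check: sum = 25 = tr ✓).

Step 4 — unit eigenvector for λ_1 ≈ 10.7913: v spans the null space of (Sigma - λ_1 I), whose rows are
  r_1 = (-1.7913, 2, -1),  r_2 = (2, -2.7913, 0),  r_3 = (-1, 0, -2.7913).
  v is orthogonal to every row, so take v ∝ r_1 × r_2 = ((2)·(0) - (-1)·(-2.7913), (-1)·(2) - (-1.7913)·(0), (-1.7913)·(-2.7913) - (2)·(2)) ≈ (-2.7913, -2, 1).
  Rescale (multiply by -1 so the first nonzero entry is positive): u = (2.7913, 2, -1).
  ||u|| = √((2.7913)² + (2)² + (-1)²) = √(12.7913) ≈ 3.5765,  v_1 = u/||u|| ≈ (0.7805, 0.5592, -0.2796) (||v_1|| = 1).

λ_1 = 10.7913,  λ_2 = 8,  λ_3 = 6.2087;  v_1 ≈ (0.7805, 0.5592, -0.2796)


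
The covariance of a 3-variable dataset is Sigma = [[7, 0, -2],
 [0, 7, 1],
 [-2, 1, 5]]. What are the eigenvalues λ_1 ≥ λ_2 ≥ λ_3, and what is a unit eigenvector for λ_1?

Step 1 — characteristic polynomial p(λ) = det(λI - Sigma) = λ³ - tr·λ² + c_1·λ - det, where tr = trace, c_1 = sum of the principal 2×2 minors, det = det(Sigma):
  tr = 7 + 7 + 5 = 19,
  c_1 = (7·7 - (0)²) + (7·5 - (-2)²) + (7·5 - (1)²) = 49 + 31 + 34 = 114,
  det = 7·(7·5 - (1)²) - (0)·((0)·5 - (1)·(-2)) + (-2)·((0)·(1) - 7·(-2)) = 7·(34) - (0)·(2) + (-2)·(14) = 210.
  So p(λ) = λ³ - 19λ² + 114λ - 210.
Step 2 — look for an integer root (rational root theorem: any rational root is an integer divisor of 210). Testing λ = 7:
  p(7) = 343 - 931 + 798 - 210 = 0  ✓
  Dividing out (λ - 7): p(λ) = (λ - 7)(λ² - 12λ + 30).
Step 3 — remaining eigenvalues from the quadratic λ² - 12λ + 30 = 0:
  Δ = 12² - 4·30 = 144 - 120 = 24,  λ = (12 ± √24)/2 = (12 ± 4.899)/2 ≈ 8.4495 or 3.5505.
  Sorted: λ_1 = 8.4495,  λ_2 = 7,  λ_3 = 3.5505  (check: sum = 19 = tr ✓).

Step 4 — unit eigenvector for λ_1 ≈ 8.4495: v spans the null space of (Sigma - λ_1 I), whose rows are
  r_1 = (-1.4495, 0, -2),  r_2 = (0, -1.4495, 1),  r_3 = (-2, 1, -3.4495).
  v is orthogonal to every row, so take v ∝ r_1 × r_2 = ((0)·(1) - (-2)·(-1.4495), (-2)·(0) - (-1.4495)·(1), (-1.4495)·(-1.4495) - (0)·(0)) ≈ (-2.899, 1.4495, 2.101).
  Rescale (multiply by -1 so the first nonzero entry is positive): u = (2.899, -1.4495, -2.101).
  ||u|| = √((2.899)² + (-1.4495)² + (-2.101)²) = √(14.9194) ≈ 3.8626,  v_1 = u/||u|| ≈ (0.7505, -0.3753, -0.5439) (||v_1|| = 1).

λ_1 = 8.4495,  λ_2 = 7,  λ_3 = 3.5505;  v_1 ≈ (0.7505, -0.3753, -0.5439)


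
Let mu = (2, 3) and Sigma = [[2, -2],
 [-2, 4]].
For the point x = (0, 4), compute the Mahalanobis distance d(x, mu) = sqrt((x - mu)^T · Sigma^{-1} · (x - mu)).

Step 1 — centre the observation: (x - mu) = (-2, 1).

Step 2 — invert Sigma. det(Sigma) = 2·4 - (-2)² = 4.
  Sigma^{-1} = (1/det) · [[d, -b], [-b, a]] = [[1, 0.5],
 [0.5, 0.5]].

Step 3 — form the quadratic (x - mu)^T · Sigma^{-1} · (x - mu):
  Sigma^{-1} · (x - mu) = (-1.5, -0.5).
  (x - mu)^T · [Sigma^{-1} · (x - mu)] = (-2)·(-1.5) + (1)·(-0.5) = 2.5.

Step 4 — take square root: d = √(2.5) ≈ 1.5811.

d(x, mu) = √(2.5) ≈ 1.5811


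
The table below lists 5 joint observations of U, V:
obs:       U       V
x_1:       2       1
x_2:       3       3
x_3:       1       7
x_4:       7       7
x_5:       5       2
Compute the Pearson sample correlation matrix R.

Step 1 — column means:
  mean(U) = (2 + 3 + 1 + 7 + 5) / 5 = 18/5 = 3.6
  mean(V) = (1 + 3 + 7 + 7 + 2) / 5 = 20/5 = 4

Step 2 — sample variances and covariances s[i,j] = (1/(n-1)) · Σ_k (x_{k,i} - mean_i) · (x_{k,j} - mean_j), with n-1 = 4:
  s[U,U] = ((-1.6)·(-1.6) + (-0.6)·(-0.6) + (-2.6)·(-2.6) + (3.4)·(3.4) + (1.4)·(1.4)) / 4 = 23.2/4 = 5.8
  s[U,V] = ((-1.6)·(-3) + (-0.6)·(-1) + (-2.6)·(3) + (3.4)·(3) + (1.4)·(-2)) / 4 = 5/4 = 1.25
  s[V,V] = ((-3)·(-3) + (-1)·(-1) + (3)·(3) + (3)·(3) + (-2)·(-2)) / 4 = 32/4 = 8
  Sample standard deviations s_i = √(s[i,i]):
  s(U) = √(5.8) = 2.4083
  s(V) = √(8) = 2.8284

Step 3 — r_{ij} = s_{ij} / (s_i · s_j):
  r[U,U] = 1 (diagonal).
  r[U,V] = 1.25 / (2.4083 · 2.8284) = 1.25 / 6.8118 = 0.1835
  r[V,V] = 1 (diagonal).

R is symmetric with unit diagonal. Assembling:

R = [[1, 0.1835],
 [0.1835, 1]]


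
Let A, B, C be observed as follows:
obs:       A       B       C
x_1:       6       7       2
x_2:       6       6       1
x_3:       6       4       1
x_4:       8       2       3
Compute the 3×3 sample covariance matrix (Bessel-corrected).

Step 1 — column means:
  mean(A) = (6 + 6 + 6 + 8) / 4 = 26/4 = 6.5
  mean(B) = (7 + 6 + 4 + 2) / 4 = 19/4 = 4.75
  mean(C) = (2 + 1 + 1 + 3) / 4 = 7/4 = 1.75

Step 2 — sample covariance S[i,j] = (1/(n-1)) · Σ_k (x_{k,i} - mean_i) · (x_{k,j} - mean_j), with n-1 = 3.
  S[A,A] = ((-0.5)·(-0.5) + (-0.5)·(-0.5) + (-0.5)·(-0.5) + (1.5)·(1.5)) / 3 = 3/3 = 1
  S[A,B] = ((-0.5)·(2.25) + (-0.5)·(1.25) + (-0.5)·(-0.75) + (1.5)·(-2.75)) / 3 = -5.5/3 = -1.8333
  S[A,C] = ((-0.5)·(0.25) + (-0.5)·(-0.75) + (-0.5)·(-0.75) + (1.5)·(1.25)) / 3 = 2.5/3 = 0.8333
  S[B,B] = ((2.25)·(2.25) + (1.25)·(1.25) + (-0.75)·(-0.75) + (-2.75)·(-2.75)) / 3 = 14.75/3 = 4.9167
  S[B,C] = ((2.25)·(0.25) + (1.25)·(-0.75) + (-0.75)·(-0.75) + (-2.75)·(1.25)) / 3 = -3.25/3 = -1.0833
  S[C,C] = ((0.25)·(0.25) + (-0.75)·(-0.75) + (-0.75)·(-0.75) + (1.25)·(1.25)) / 3 = 2.75/3 = 0.9167

S is symmetric (S[j,i] = S[i,j]). Assembling:

S = [[1, -1.8333, 0.8333],
 [-1.8333, 4.9167, -1.0833],
 [0.8333, -1.0833, 0.9167]]


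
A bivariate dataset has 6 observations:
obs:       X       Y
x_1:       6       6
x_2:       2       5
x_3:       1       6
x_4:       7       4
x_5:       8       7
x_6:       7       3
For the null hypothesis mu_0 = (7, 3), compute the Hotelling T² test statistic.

Step 1 — sample mean vector:
  mean(X) = (6 + 2 + 1 + 7 + 8 + 7) / 6 = 31/6 = 5.1667
  mean(Y) = (6 + 5 + 6 + 4 + 7 + 3) / 6 = 31/6 = 5.1667
  x̄ = (5.1667, 5.1667),  deviation x̄ - mu_0 = (5.1667, 5.1667) - (7, 3) = (-1.8333, 2.1667).

Step 2 — sample covariance matrix, S[i,j] = (1/(n-1)) · Σ_k (x_{k,i} - mean_i) · (x_{k,j} - mean_j), divisor n-1 = 5:
  S[X,X] = ((0.8333)·(0.8333) + (-3.1667)·(-3.1667) + (-4.1667)·(-4.1667) + (1.8333)·(1.8333) + (2.8333)·(2.8333) + (1.8333)·(1.8333)) / 5 = 42.8333/5 = 8.5667
  S[X,Y] = ((0.8333)·(0.8333) + (-3.1667)·(-0.1667) + (-4.1667)·(0.8333) + (1.8333)·(-1.1667) + (2.8333)·(1.8333) + (1.8333)·(-2.1667)) / 5 = -3.1667/5 = -0.6333
  S[Y,Y] = ((0.8333)·(0.8333) + (-0.1667)·(-0.1667) + (0.8333)·(0.8333) + (-1.1667)·(-1.1667) + (1.8333)·(1.8333) + (-2.1667)·(-2.1667)) / 5 = 10.8333/5 = 2.1667
  S = [[8.5667, -0.6333],
 [-0.6333, 2.1667]].

Step 3 — invert S. det(S) = 8.5667·2.1667 - (-0.6333)² = 18.16.
  S^{-1} = (1/det) · [[d, -b], [-b, a]] = [[0.1193, 0.0349],
 [0.0349, 0.4717]].

Step 4 — quadratic form (x̄ - mu_0)^T · S^{-1} · (x̄ - mu_0):
  S^{-1} · (x̄ - mu_0) = (-0.1432, 0.9581),
  (x̄ - mu_0)^T · [...] = (-1.8333)·(-0.1432) + (2.1667)·(0.9581) = 2.3385.

Step 5 — scale by n: T² = 6 · 2.3385 = 14.0308.

T² ≈ 14.0308


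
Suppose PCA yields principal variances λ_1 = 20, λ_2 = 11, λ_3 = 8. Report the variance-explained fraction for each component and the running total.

Step 1 — total variance = trace(Sigma) = Σ λ_i = 20 + 11 + 8 = 39.

Step 2 — fraction explained by component i = λ_i / Σ λ:
  PC1: 20/39 = 0.5128
  PC2: 11/39 = 0.2821
  PC3: 8/39 = 0.2051

Step 3 — cumulative fraction after k components = (λ_1 + ... + λ_k) / Σ λ:
  k = 1: 20/39 = 0.5128
  k = 2: (20 + 11)/39 = 31/39 = 0.7949
  k = 3: (20 + 11 + 8)/39 = 39/39 = 1

Summary (fraction, with percent):

explained: PC1 0.5128 (51.28%), PC2 0.2821 (28.21%), PC3 0.2051 (20.51%);  cumulative: 0.5128, 0.7949, 1


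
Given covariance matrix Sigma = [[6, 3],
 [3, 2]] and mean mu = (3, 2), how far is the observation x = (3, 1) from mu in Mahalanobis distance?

Step 1 — centre the observation: (x - mu) = (0, -1).

Step 2 — invert Sigma. det(Sigma) = 6·2 - (3)² = 3.
  Sigma^{-1} = (1/det) · [[d, -b], [-b, a]] = [[0.6667, -1],
 [-1, 2]].

Step 3 — form the quadratic (x - mu)^T · Sigma^{-1} · (x - mu):
  Sigma^{-1} · (x - mu) = (1, -2).
  (x - mu)^T · [Sigma^{-1} · (x - mu)] = (0)·(1) + (-1)·(-2) = 2.

Step 4 — take square root: d = √(2) ≈ 1.4142.

d(x, mu) = √(2) ≈ 1.4142


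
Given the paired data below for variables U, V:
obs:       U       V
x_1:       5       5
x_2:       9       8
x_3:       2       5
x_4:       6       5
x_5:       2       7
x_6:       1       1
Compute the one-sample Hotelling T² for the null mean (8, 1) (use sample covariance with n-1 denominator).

Step 1 — sample mean vector:
  mean(U) = (5 + 9 + 2 + 6 + 2 + 1) / 6 = 25/6 = 4.1667
  mean(V) = (5 + 8 + 5 + 5 + 7 + 1) / 6 = 31/6 = 5.1667
  x̄ = (4.1667, 5.1667),  deviation x̄ - mu_0 = (4.1667, 5.1667) - (8, 1) = (-3.8333, 4.1667).

Step 2 — sample covariance matrix, S[i,j] = (1/(n-1)) · Σ_k (x_{k,i} - mean_i) · (x_{k,j} - mean_j), divisor n-1 = 5:
  S[U,U] = ((0.8333)·(0.8333) + (4.8333)·(4.8333) + (-2.1667)·(-2.1667) + (1.8333)·(1.8333) + (-2.1667)·(-2.1667) + (-3.1667)·(-3.1667)) / 5 = 46.8333/5 = 9.3667
  S[U,V] = ((0.8333)·(-0.1667) + (4.8333)·(2.8333) + (-2.1667)·(-0.1667) + (1.8333)·(-0.1667) + (-2.1667)·(1.8333) + (-3.1667)·(-4.1667)) / 5 = 22.8333/5 = 4.5667
  S[V,V] = ((-0.1667)·(-0.1667) + (2.8333)·(2.8333) + (-0.1667)·(-0.1667) + (-0.1667)·(-0.1667) + (1.8333)·(1.8333) + (-4.1667)·(-4.1667)) / 5 = 28.8333/5 = 5.7667
  S = [[9.3667, 4.5667],
 [4.5667, 5.7667]].

Step 3 — invert S. det(S) = 9.3667·5.7667 - (4.5667)² = 33.16.
  S^{-1} = (1/det) · [[d, -b], [-b, a]] = [[0.1739, -0.1377],
 [-0.1377, 0.2825]].

Step 4 — quadratic form (x̄ - mu_0)^T · S^{-1} · (x̄ - mu_0):
  S^{-1} · (x̄ - mu_0) = (-1.2405, 1.7049),
  (x̄ - mu_0)^T · [...] = (-3.8333)·(-1.2405) + (4.1667)·(1.7049) = 11.8587.

Step 5 — scale by n: T² = 6 · 11.8587 = 71.152.

T² ≈ 71.152
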